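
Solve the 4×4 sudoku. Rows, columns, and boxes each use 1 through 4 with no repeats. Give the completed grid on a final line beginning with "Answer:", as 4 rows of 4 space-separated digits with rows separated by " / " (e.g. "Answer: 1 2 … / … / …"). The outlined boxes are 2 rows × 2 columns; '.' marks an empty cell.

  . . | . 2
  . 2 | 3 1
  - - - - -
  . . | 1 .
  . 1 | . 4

Step 1. [r4c1∈{2,3}] 3 has one home in row 4: r4c1, so r4c1=3.
Step 2. [r2c1∈{4}] r2c1's peers cover all but 4 ⇒ r2c1=4.
Step 3. [r4c3∈{2}] r4c3 has the single candidate 2. So r4c3=2.
Step 4. [r3c2∈{4}] r3c2 is down to just 4 ⇒ r3c2=4.
Step 5. [r3c4∈{3}] nothing but 3 survives at r3c4. So r3c4=3.
Step 6. [r3c1∈{2}] r3c1 is down to just 2. So r3c1=2.
Step 7. [r1c2∈{3}] only 3 remains possible at r1c2. So r1c2=3.
Step 8. [r1c3∈{4}] nothing but 4 survives at r1c3. So r1c3=4.
Step 9. [r1c1∈{1}] nothing but 1 survives at r1c1 ⇒ r1c1=1.

Answer: 1 3 4 2 / 4 2 3 1 / 2 4 1 3 / 3 1 2 4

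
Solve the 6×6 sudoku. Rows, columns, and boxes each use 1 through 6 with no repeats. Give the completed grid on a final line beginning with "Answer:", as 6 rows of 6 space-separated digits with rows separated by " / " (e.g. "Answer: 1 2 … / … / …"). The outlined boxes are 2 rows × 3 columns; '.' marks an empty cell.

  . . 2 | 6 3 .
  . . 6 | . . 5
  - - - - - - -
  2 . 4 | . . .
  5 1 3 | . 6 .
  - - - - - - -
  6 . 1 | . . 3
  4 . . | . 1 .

Step 1. [r1c2∈{4,5}] r1c2 is the only open cell in row 1 admitting 5 ⇒ r1c2=5.
Step 2. [r1c6∈{1,4}] across row 1, 4 lands solely at r1c6. So r1c6=4.
Step 3. [r5c5∈{2,4,5}] in col 5, 4 fits only at r5c5. So r5c5=4.
Step 4. [r2c4∈{1,2}] across box 2, 1 lands solely at r2c4, so r2c4=1.
Step 5. [r5c4∈{2,5}] across row 5, 5 lands solely at r5c4 ⇒ r5c4=5.
Step 6. [r6c4∈{2}] nothing but 2 survives at r6c4 ⇒ r6c4=2.
Step 7. [r6c2∈{3}] only 3 remains possible at r6c2. So r6c2=3.
Step 8. [r3c6∈{1}] r3c6 is down to just 1 ⇒ r3c6=1.
Step 9. [r6c3∈{5}] nothing but 5 survives at r6c3, so r6c3=5.
Step 10. [r3c2∈{6}] only 6 remains possible at r3c2. So r3c2=6.
Step 11. [r2c5∈{2}] only 2 remains possible at r2c5, so r2c5=2.
Step 12. [r2c1∈{3}] nothing but 3 survives at r2c1 ⇒ r2c1=3.
Step 13. [r6c6∈{6}] r6c6 is down to just 6, so r6c6=6.
Step 14. [r5c2∈{2}] r5c2 is down to just 2. So r5c2=2.
Step 15. [r2c2∈{4}] nothing but 4 survives at r2c2, so r2c2=4.
Step 16. [r4c4∈{4}] nothing but 4 survives at r4c4 ⇒ r4c4=4.
Step 17. [r1c1∈{1}] r1c1's peers cover all but 1, so r1c1=1.
Step 18. [r4c6∈{2}] r4c6's peers cover all but 2. So r4c6=2.
Step 19. [r3c5∈{5}] r3c5 is down to just 5, so r3c5=5.
Step 20. [r3c4∈{3}] r3c4's peers cover all but 3, so r3c4=3.

Answer: 1 5 2 6 3 4 / 3 4 6 1 2 5 / 2 6 4 3 5 1 / 5 1 3 4 6 2 / 6 2 1 5 4 3 / 4 3 5 2 1 6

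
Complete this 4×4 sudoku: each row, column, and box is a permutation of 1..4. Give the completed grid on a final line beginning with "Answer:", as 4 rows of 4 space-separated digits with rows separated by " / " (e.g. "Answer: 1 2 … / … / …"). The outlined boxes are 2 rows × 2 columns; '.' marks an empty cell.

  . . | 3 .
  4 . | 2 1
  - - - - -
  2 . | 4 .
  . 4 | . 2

Step 1. [r3c2∈{1,3}] r3c2 is the only open cell in row 3 admitting 1, so r3c2=1.
Step 2. [r1c4∈{4}] nothing but 4 survives at r1c4, so r1c4=4.
Step 3. [r2c2∈{3}] r2c2 is down to just 3 ⇒ r2c2=3.
Step 4. [r4c1∈{3}] r4c1's peers cover all but 3 ⇒ r4c1=3.
Step 5. [r3c4∈{3}] r3c4's peers cover all but 3. So r3c4=3.
Step 6. [r1c1∈{1}] only 1 remains possible at r1c1. So r1c1=1.
Step 7. [r4c3∈{1}] only 1 remains possible at r4c3, so r4c3=1.
Step 8. [r1c2∈{2}] nothing but 2 survives at r1c2 ⇒ r1c2=2.

Answer: 1 2 3 4 / 4 3 2 1 / 2 1 4 3 / 3 4 1 2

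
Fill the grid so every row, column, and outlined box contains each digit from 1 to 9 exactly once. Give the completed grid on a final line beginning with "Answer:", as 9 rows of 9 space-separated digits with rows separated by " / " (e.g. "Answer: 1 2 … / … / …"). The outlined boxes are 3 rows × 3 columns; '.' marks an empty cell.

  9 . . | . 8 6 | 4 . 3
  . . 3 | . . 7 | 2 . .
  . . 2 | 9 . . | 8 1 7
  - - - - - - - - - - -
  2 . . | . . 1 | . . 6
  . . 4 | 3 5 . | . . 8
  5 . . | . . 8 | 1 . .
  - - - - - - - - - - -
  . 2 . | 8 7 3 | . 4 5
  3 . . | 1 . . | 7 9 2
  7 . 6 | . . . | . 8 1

Step 1. [r6c4∈{2,4,6,7}] r6c4 is the only open cell in col 4 admitting 6, so r6c4=6.
Step 2. [r1c8∈{5}] r1c8 is down to just 5, so r1c8=5.
Step 3. [r7c3∈{1,9}] 9 has one home in row 7: r7c3. So r7c3=9.
Step 4. [r6c3∈{7}] only 7 remains possible at r6c3 ⇒ r6c3=7.
Step 5. [r2c1∈{1,4,6,8}] col 1 places 8 nowhere but r2c1 ⇒ r2c1=8.
Step 6. [r3c1∈{4,6}] 4 has one home in col 1: r3c1, so r3c1=4.
Step 7. [r5c7∈{9}] r5c7 is down to just 9. So r5c7=9.
Step 8. [r3c6∈{5}] nothing but 5 survives at r3c6 ⇒ r3c6=5.
Step 9. [r8c6∈{4}] r8c6's peers cover all but 4. So r8c6=4.
Step 10. [r2c2∈{1,5,6}] across row 2, 5 lands solely at r2c2, so r2c2=5.
Step 11. [r5c6∈{2}] r5c6 is down to just 2, so r5c6=2.
Step 12. [r5c1∈{1,6}] across col 1, 6 lands solely at r5c1, so r5c1=6.
Step 13. [r8c2∈{8}] r8c2's peers cover all but 8. So r8c2=8.
Step 14. [r2c4∈{4}] r2c4's peers cover all but 4. So r2c4=4.
Step 15. [r4c5∈{4,9}] row 4 places 4 nowhere but r4c5. So r4c5=4.
Step 16. [r4c2∈{3,9}] across row 4, 9 lands solely at r4c2. So r4c2=9.
Step 17. [r9c5∈{2,9}] in col 5, 2 fits only at r9c5. So r9c5=2.
Step 18. [r1c2∈{1,7}] in row 1, 7 fits only at r1c2, so r1c2=7.
Step 19. [r6c8∈{2,3}] 3 in row 4 is pinned to box 6. So r6c8≠3.
Step 20. [r4c8∈{3,7}] r4c8 is the only open cell in col 8 admitting 3, so r4c8=3.
Step 21. [r9c4∈{5}] r9c4 has the single candidate 5. So r9c4=5.
Step 22. [r8c3∈{5}] r8c3 is down to just 5 ⇒ r8c3=5.
Step 23. [r1c3∈{1}] r1c3's peers cover all but 1, so r1c3=1.
Step 24. [r4c3∈{8}] nothing but 8 survives at r4c3. So r4c3=8.
Step 25. [r1c4∈{2}] r1c4's peers cover all but 2, so r1c4=2.
Step 26. [r7c1∈{1}] nothing but 1 survives at r7c1, so r7c1=1.
Step 27. [r8c5∈{6}] r8c5 is down to just 6. So r8c5=6.
Step 28. [r3c5∈{3}] only 3 remains possible at r3c5 ⇒ r3c5=3.
Step 29. [r2c5∈{1}] nothing but 1 survives at r2c5 ⇒ r2c5=1.
Step 30. [r6c5∈{9}] r6c5 has the single candidate 9 ⇒ r6c5=9.
Step 31. [r2c8∈{6}] r2c8's peers cover all but 6. So r2c8=6.
Step 32. [r3c2∈{6}] only 6 remains possible at r3c2 ⇒ r3c2=6.
Step 33. [r2c9∈{9}] r2c9 has the single candidate 9 ⇒ r2c9=9.
Step 34. [r6c8∈{2}] only 2 remains possible at r6c8 ⇒ r6c8=2.
Step 35. [r6c9∈{4}] only 4 remains possible at r6c9. So r6c9=4.
Step 36. [r9c6∈{9}] nothing but 9 survives at r9c6, so r9c6=9.
Step 37. [r9c7∈{3}] only 3 remains possible at r9c7. So r9c7=3.
Step 38. [r4c4∈{7}] r4c4 is down to just 7 ⇒ r4c4=7.
Step 39. [r5c2∈{1}] r5c2's peers cover all but 1, so r5c2=1.
Step 40. [r7c7∈{6}] r7c7's peers cover all but 6 ⇒ r7c7=6.
Step 41. [r5c8∈{7}] r5c8's peers cover all but 7, so r5c8=7.
Step 42. [r4c7∈{5}] nothing but 5 survives at r4c7. So r4c7=5.
Step 43. [r6c2∈{3}] only 3 remains possible at r6c2 ⇒ r6c2=3.
Step 44. [r9c2∈{4}] nothing but 4 survives at r9c2, so r9c2=4.

Answer: 9 7 1 2 8 6 4 5 3 / 8 5 3 4 1 7 2 6 9 / 4 6 2 9 3 5 8 1 7 / 2 9 8 7 4 1 5 3 6 / 6 1 4 3 5 2 9 7 8 / 5 3 7 6 9 8 1 2 4 / 1 2 9 8 7 3 6 4 5 / 3 8 5 1 6 4 7 9 2 / 7 4 6 5 2 9 3 8 1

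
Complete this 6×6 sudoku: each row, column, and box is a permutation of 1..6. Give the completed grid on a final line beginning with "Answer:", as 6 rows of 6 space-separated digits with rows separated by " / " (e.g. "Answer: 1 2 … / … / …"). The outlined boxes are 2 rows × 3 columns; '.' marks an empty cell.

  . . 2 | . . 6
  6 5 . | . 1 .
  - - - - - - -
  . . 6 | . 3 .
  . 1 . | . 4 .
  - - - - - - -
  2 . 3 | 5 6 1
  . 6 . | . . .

Step 1. [r2c3∈{4}] nothing but 4 survives at r2c3, so r2c3=4.
Step 2. [r4c3∈{5}] r4c3's peers cover all but 5. So r4c3=5.
Step 3. [r4c6∈{2}] nothing but 2 survives at r4c6, so r4c6=2.
Step 4. [r2c6∈{3}] r2c6 is down to just 3, so r2c6=3.
Step 5. [r6c6∈{4}] r6c6 is down to just 4 ⇒ r6c6=4.
Step 6. [r1c1∈{1,3}] 1 has one home in row 1: r1c1. So r1c1=1.
Step 7. [r3c1∈{4}] r3c1's peers cover all but 4. So r3c1=4.
Step 8. [r6c4∈{2,3}] row 6 places 3 nowhere but r6c4 ⇒ r6c4=3.
Step 9. [r6c3∈{1}] r6c3 is down to just 1, so r6c3=1.
Step 10. [r4c4∈{6}] r4c4 has the single candidate 6, so r4c4=6.
Step 11. [r1c2∈{3}] r1c2 is down to just 3, so r1c2=3.
Step 12. [r3c2∈{2}] only 2 remains possible at r3c2 ⇒ r3c2=2.
Step 13. [r6c1∈{5}] nothing but 5 survives at r6c1 ⇒ r6c1=5.
Step 14. [r4c1∈{3}] r4c1's peers cover all but 3. So r4c1=3.
Step 15. [r2c4∈{2}] nothing but 2 survives at r2c4. So r2c4=2.
Step 16. [r1c5∈{5}] r1c5 has the single candidate 5 ⇒ r1c5=5.
Step 17. [r6c5∈{2}] r6c5 has the single candidate 2 ⇒ r6c5=2.
Step 18. [r1c4∈{4}] r1c4's peers cover all but 4, so r1c4=4.
Step 19. [r5c2∈{4}] r5c2's peers cover all but 4. So r5c2=4.
Step 20. [r3c6∈{5}] r3c6's peers cover all but 5, so r3c6=5.
Step 21. [r3c4∈{1}] r3c4 is down to just 1, so r3c4=1.

Answer: 1 3 2 4 5 6 / 6 5 4 2 1 3 / 4 2 6 1 3 5 / 3 1 5 6 4 2 / 2 4 3 5 6 1 / 5 6 1 3 2 4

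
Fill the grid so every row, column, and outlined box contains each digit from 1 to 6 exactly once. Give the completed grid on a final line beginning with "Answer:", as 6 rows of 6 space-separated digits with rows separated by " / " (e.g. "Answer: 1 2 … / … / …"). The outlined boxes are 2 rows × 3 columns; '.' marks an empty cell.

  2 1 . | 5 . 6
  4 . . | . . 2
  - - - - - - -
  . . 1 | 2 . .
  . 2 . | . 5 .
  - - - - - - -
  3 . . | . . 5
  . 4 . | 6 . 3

Step 1. [r3c5∈{3,4,6}] across col 5, 6 lands solely at r3c5 ⇒ r3c5=6.
Step 2. [r4c3∈{3,4,6}] col 3 places 4 nowhere but r4c3, so r4c3=4.
Step 3. [r1c3∈{3}] nothing but 3 survives at r1c3, so r1c3=3.
Step 4. [r3c1∈{5}] r3c1's peers cover all but 5. So r3c1=5.
Step 5. [r5c2∈{6}] nothing but 6 survives at r5c2. So r5c2=6.
Step 6. [r5c3∈{2}] r5c3's peers cover all but 2 ⇒ r5c3=2.
Step 7. [r2c5∈{1,3}] r2c5 is the only open cell in col 5 admitting 3, so r2c5=3.
Step 8. [r2c4∈{1}] r2c4 has the single candidate 1. So r2c4=1.
Step 9. [r5c5∈{1,4}] across row 5, 1 lands solely at r5c5, so r5c5=1.
Step 10. [r2c2∈{5}] nothing but 5 survives at r2c2 ⇒ r2c2=5.
Step 11. [r1c5∈{4}] r1c5 is down to just 4. So r1c5=4.
Step 12. [r3c2∈{3}] r3c2's peers cover all but 3 ⇒ r3c2=3.
Step 13. [r4c4∈{3}] nothing but 3 survives at r4c4, so r4c4=3.
Step 14. [r4c6∈{1}] r4c6 is down to just 1. So r4c6=1.
Step 15. [r3c6∈{4}] r3c6 is down to just 4. So r3c6=4.
Step 16. [r6c3∈{5}] nothing but 5 survives at r6c3, so r6c3=5.
Step 17. [r6c1∈{1}] r6c1 has the single candidate 1 ⇒ r6c1=1.
Step 18. [r6c5∈{2}] nothing but 2 survives at r6c5 ⇒ r6c5=2.
Step 19. [r5c4∈{4}] only 4 remains possible at r5c4, so r5c4=4.
Step 20. [r2c3∈{6}] nothing but 6 survives at r2c3, so r2c3=6.
Step 21. [r4c1∈{6}] r4c1 is down to just 6, so r4c1=6.

Answer: 2 1 3 5 4 6 / 4 5 6 1 3 2 / 5 3 1 2 6 4 / 6 2 4 3 5 1 / 3 6 2 4 1 5 / 1 4 5 6 2 3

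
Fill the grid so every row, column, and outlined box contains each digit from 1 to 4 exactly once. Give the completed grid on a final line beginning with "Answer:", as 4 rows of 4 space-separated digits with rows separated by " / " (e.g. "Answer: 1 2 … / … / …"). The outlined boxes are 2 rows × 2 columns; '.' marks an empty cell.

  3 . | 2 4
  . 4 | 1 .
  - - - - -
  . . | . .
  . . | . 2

Step 1. [r3c2∈{1,2,3}] col 2 places 2 nowhere but r3c2. So r3c2=2.
Step 2. [r3c4∈{1,3}] 1 has one home in col 4: r3c4, so r3c4=1.
Step 3. [r4c1∈{1,4}] in col 1, 1 fits only at r4c1, so r4c1=1.
Step 4. [r3c3∈{3,4}] 3 has one home in row 3: r3c3 ⇒ r3c3=3.
Step 5. [r1c2∈{1}] r1c2 has the single candidate 1 ⇒ r1c2=1.
Step 6. [r4c3∈{4}] nothing but 4 survives at r4c3, so r4c3=4.
Step 7. [r2c4∈{3}] nothing but 3 survives at r2c4, so r2c4=3.
Step 8. [r3c1∈{4}] r3c1 has the single candidate 4, so r3c1=4.
Step 9. [r4c2∈{3}] r4c2 is down to just 3, so r4c2=3.
Step 10. [r2c1∈{2}] r2c1 is down to just 2. So r2c1=2.

Answer: 3 1 2 4 / 2 4 1 3 / 4 2 3 1 / 1 3 4 2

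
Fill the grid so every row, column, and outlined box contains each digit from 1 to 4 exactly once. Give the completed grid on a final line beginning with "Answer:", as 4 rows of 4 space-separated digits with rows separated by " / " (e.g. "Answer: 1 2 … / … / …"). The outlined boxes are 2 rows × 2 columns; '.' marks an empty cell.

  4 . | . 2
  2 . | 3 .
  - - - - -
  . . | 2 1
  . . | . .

Step 1. [r1c2∈{1,3}] r1c2 is the only open cell in row 1 admitting 3 ⇒ r1c2=3.
Step 2. [r4c1∈{1,3}] in col 1, 1 fits only at r4c1 ⇒ r4c1=1.
Step 3. [r4c3∈{4}] r4c3 has the single candidate 4. So r4c3=4.
Step 4. [r1c3∈{1}] r1c3 is down to just 1, so r1c3=1.
Step 5. [r3c2∈{4}] r3c2's peers cover all but 4. So r3c2=4.
Step 6. [r3c1∈{3}] r3c1's peers cover all but 3 ⇒ r3c1=3.
Step 7. [r4c4∈{3}] only 3 remains possible at r4c4 ⇒ r4c4=3.
Step 8. [r2c4∈{4}] r2c4's peers cover all but 4. So r2c4=4.
Step 9. [r4c2∈{2}] r4c2 has the single candidate 2, so r4c2=2.
Step 10. [r2c2∈{1}] only 1 remains possible at r2c2, so r2c2=1.

Answer: 4 3 1 2 / 2 1 3 4 / 3 4 2 1 / 1 2 4 3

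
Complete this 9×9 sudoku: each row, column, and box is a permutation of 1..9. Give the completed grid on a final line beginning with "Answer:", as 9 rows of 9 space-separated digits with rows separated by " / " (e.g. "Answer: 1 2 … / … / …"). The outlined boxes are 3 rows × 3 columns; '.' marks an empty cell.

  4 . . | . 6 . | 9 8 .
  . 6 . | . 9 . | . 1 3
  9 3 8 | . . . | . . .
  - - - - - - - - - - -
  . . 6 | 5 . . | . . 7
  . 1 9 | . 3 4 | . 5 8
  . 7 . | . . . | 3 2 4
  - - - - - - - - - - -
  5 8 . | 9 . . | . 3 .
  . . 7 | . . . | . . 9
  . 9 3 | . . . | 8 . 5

Step 1. [r1c9∈{2}] only 2 remains possible at r1c9. So r1c9=2.
Step 2. [r7c9∈{1,6}] r7c9 is the only open cell in col 9 admitting 1, so r7c9=1.
Step 3. [r5c1∈{2}] r5c1's peers cover all but 2. So r5c1=2.
Step 4. [r8c2∈{2,4}] col 2 places 2 nowhere but r8c2 ⇒ r8c2=2.
Step 5. [r5c4∈{6,7}] 7 has one home in row 5: r5c4, so r5c4=7.
Step 6. [r1c6∈{1,3,5,7}] r1c6 is the only open cell in row 1 admitting 7 ⇒ r1c6=7.
Step 7. [r7c7∈{2,4,6,7}] col 7 places 2 nowhere but r7c7 ⇒ r7c7=2.
Step 8. [r8c6∈{1,3,5,6,8}] col 6 places 3 nowhere but r8c6, so r8c6=3.
Step 9. [r6c1∈{8}] r6c1 has the single candidate 8 ⇒ r6c1=8.
Step 10. [r6c5∈{1}] only 1 remains possible at r6c5. So r6c5=1.
Step 11. [r7c6∈{6}] r7c6's peers cover all but 6 ⇒ r7c6=6.
Step 12. [r9c8∈{4,6,7}] across box 9, 7 lands solely at r9c8, so r9c8=7.
Step 13. [r3c7∈{4,5,6,7}] row 3 places 7 nowhere but r3c7, so r3c7=7.
Step 14. [r2c7∈{4,5}] in col 7, 5 fits only at r2c7, so r2c7=5.
Step 15. [r2c4∈{2,4,8}] 4 has one home in row 2: r2c4. So r2c4=4.
Step 16. [r8c7∈{4,6}] across col 7, 4 lands solely at r8c7, so r8c7=4.
Step 17. [r3c6∈{1,2,5}] col 6 places 5 nowhere but r3c6 ⇒ r3c6=5.
Step 18. [r9c6∈{1,2}] r9c6 is the only open cell in col 6 admitting 1, so r9c6=1.
Step 19. [r3c5∈{2}] r3c5's peers cover all but 2. So r3c5=2.
Step 20. [r4c6∈{2,8,9}] r4c6 is the only open cell in row 4 admitting 2, so r4c6=2.
Step 21. [r8c8∈{6}] only 6 remains possible at r8c8 ⇒ r8c8=6.
Step 22. [r1c3∈{1,5}] 1 has one home in col 3: r1c3. So r1c3=1.
Step 23. [r9c5∈{4}] r9c5 has the single candidate 4. So r9c5=4.
Step 24. [r8c5∈{5,8}] in row 8, 5 fits only at r8c5, so r8c5=5.
Step 25. [r2c6∈{8}] r2c6's peers cover all but 8 ⇒ r2c6=8.
Step 26. [r1c4∈{3}] nothing but 3 survives at r1c4 ⇒ r1c4=3.
Step 27. [r3c4∈{1}] r3c4 is down to just 1. So r3c4=1.
Step 28. [r6c3∈{5}] r6c3's peers cover all but 5. So r6c3=5.
Step 29. [r3c8∈{4}] r3c8's peers cover all but 4, so r3c8=4.
Step 30. [r3c9∈{6}] nothing but 6 survives at r3c9 ⇒ r3c9=6.
Step 31. [r8c4∈{8}] r8c4 has the single candidate 8. So r8c4=8.
Step 32. [r6c6∈{9}] r6c6 has the single candidate 9, so r6c6=9.
Step 33. [r1c2∈{5}] nothing but 5 survives at r1c2. So r1c2=5.
Step 34. [r4c5∈{8}] only 8 remains possible at r4c5, so r4c5=8.
Step 35. [r4c7∈{1}] r4c7 has the single candidate 1, so r4c7=1.
Step 36. [r2c3∈{2}] only 2 remains possible at r2c3 ⇒ r2c3=2.
Step 37. [r4c2∈{4}] r4c2 is down to just 4, so r4c2=4.
Step 38. [r9c4∈{2}] r9c4 has the single candidate 2. So r9c4=2.
Step 39. [r5c7∈{6}] only 6 remains possible at r5c7 ⇒ r5c7=6.
Step 40. [r4c1∈{3}] only 3 remains possible at r4c1, so r4c1=3.
Step 41. [r4c8∈{9}] only 9 remains possible at r4c8, so r4c8=9.
Step 42. [r8c1∈{1}] r8c1 has the single candidate 1. So r8c1=1.
Step 43. [r2c1∈{7}] r2c1 is down to just 7, so r2c1=7.
Step 44. [r6c4∈{6}] only 6 remains possible at r6c4 ⇒ r6c4=6.
Step 45. [r9c1∈{6}] r9c1 is down to just 6. So r9c1=6.
Step 46. [r7c3∈{4}] r7c3's peers cover all but 4 ⇒ r7c3=4.
Step 47. [r7c5∈{7}] r7c5 is down to just 7 ⇒ r7c5=7.

Answer: 4 5 1 3 6 7 9 8 2 / 7 6 2 4 9 8 5 1 3 / 9 3 8 1 2 5 7 4 6 / 3 4 6 5 8 2 1 9 7 / 2 1 9 7 3 4 6 5 8 / 8 7 5 6 1 9 3 2 4 / 5 8 4 9 7 6 2 3 1 / 1 2 7 8 5 3 4 6 9 / 6 9 3 2 4 1 8 7 5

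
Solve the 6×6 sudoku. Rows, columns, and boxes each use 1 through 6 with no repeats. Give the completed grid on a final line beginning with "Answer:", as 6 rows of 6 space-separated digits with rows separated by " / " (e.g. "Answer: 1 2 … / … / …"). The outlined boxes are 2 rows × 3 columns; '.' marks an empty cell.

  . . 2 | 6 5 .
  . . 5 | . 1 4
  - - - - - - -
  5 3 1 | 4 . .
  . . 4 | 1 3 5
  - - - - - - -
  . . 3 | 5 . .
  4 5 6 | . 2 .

Step 1. [r1c6∈{3}] r1c6's peers cover all but 3 ⇒ r1c6=3.
Step 2. [r2c2∈{6}] only 6 remains possible at r2c2, so r2c2=6.
Step 3. [r1c1∈{1}] r1c1 is down to just 1, so r1c1=1.
Step 4. [r5c2∈{1,2}] 1 has one home in col 2: r5c2, so r5c2=1.
Step 5. [r3c5∈{6}] r3c5's peers cover all but 6 ⇒ r3c5=6.
Step 6. [r5c1∈{2}] only 2 remains possible at r5c1 ⇒ r5c1=2.
Step 7. [r4c1∈{6}] only 6 remains possible at r4c1, so r4c1=6.
Step 8. [r2c4∈{2}] r2c4's peers cover all but 2. So r2c4=2.
Step 9. [r2c1∈{3}] nothing but 3 survives at r2c1, so r2c1=3.
Step 10. [r6c6∈{1}] only 1 remains possible at r6c6. So r6c6=1.
Step 11. [r4c2∈{2}] r4c2 is down to just 2 ⇒ r4c2=2.
Step 12. [r5c5∈{4}] r5c5 has the single candidate 4, so r5c5=4.
Step 13. [r5c6∈{6}] only 6 remains possible at r5c6, so r5c6=6.
Step 14. [r1c2∈{4}] r1c2 has the single candidate 4 ⇒ r1c2=4.
Step 15. [r6c4∈{3}] nothing but 3 survives at r6c4, so r6c4=3.
Step 16. [r3c6∈{2}] r3c6's peers cover all but 2, so r3c6=2.

Answer: 1 4 2 6 5 3 / 3 6 5 2 1 4 / 5 3 1 4 6 2 / 6 2 4 1 3 5 / 2 1 3 5 4 6 / 4 5 6 3 2 1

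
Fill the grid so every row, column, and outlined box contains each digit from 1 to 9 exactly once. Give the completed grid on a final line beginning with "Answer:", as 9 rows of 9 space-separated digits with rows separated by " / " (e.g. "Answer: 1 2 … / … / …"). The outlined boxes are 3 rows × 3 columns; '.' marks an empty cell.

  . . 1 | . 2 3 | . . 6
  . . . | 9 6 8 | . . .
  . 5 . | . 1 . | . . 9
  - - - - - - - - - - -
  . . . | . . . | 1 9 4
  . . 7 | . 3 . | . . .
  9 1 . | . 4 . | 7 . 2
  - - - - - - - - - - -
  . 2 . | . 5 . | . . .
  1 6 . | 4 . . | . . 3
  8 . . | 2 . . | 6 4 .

Step 1. [r5c6∈{1,2,5,6,9}] r5c6 is the only open cell in row 5 admitting 9. So r5c6=9.
Step 2. [r8c6∈{7}] r8c6's peers cover all but 7. So r8c6=7.
Step 3. [r5c1∈{2,4,5,6}] in row 5, 2 fits only at r5c1, so r5c1=2.
Step 4. [r1c4∈{5,7}] in box 2, 5 fits only at r1c4, so r1c4=5.
Step 5. [r6c8∈{3,5,6,8}] box 6 places 3 nowhere but r6c8 ⇒ r6c8=3.
Step 6. [r4c1∈{3,5,6}] in col 1, 5 fits only at r4c1, so r4c1=5.
Step 7. [r7c4∈{1,3,6,8}] across col 4, 3 lands solely at r7c4 ⇒ r7c4=3.
Step 8. [r3c1∈{3,4,6,7}] col 1 places 6 nowhere but r3c1. So r3c1=6.
Step 9. [r2c1∈{3,4,7}] across col 1, 3 lands solely at r2c1 ⇒ r2c1=3.
Step 10. [r1c2∈{4,7,8,9}] in row 1, 9 fits only at r1c2. So r1c2=9.
Step 11. [r3c3∈{2,4,8}] across box 1, 8 lands solely at r3c3 ⇒ r3c3=8.
Step 12. [r6c4∈{6,8}] r6c4 is the only open cell in row 6 admitting 8, so r6c4=8.
Step 13. [r8c5∈{8,9}] across col 5, 8 lands solely at r8c5 ⇒ r8c5=8.
Step 14. [r7c6∈{1,6}] in row 7, 6 fits only at r7c6, so r7c6=6.
Step 15. [r5c8∈{5,6,8}] col 8 places 6 nowhere but r5c8, so r5c8=6.
Step 16. [r2c3∈{2,4}] 2 has one home in col 3: r2c3 ⇒ r2c3=2.
Step 17. [r3c7∈{2,3,4}] 3 has one home in row 3: r3c7 ⇒ r3c7=3.
Step 18. [r8c7∈{2,5,9}] across col 7, 2 lands solely at r8c7, so r8c7=2.
Step 19. [r8c3∈{5,9}] in row 8, 9 fits only at r8c3, so r8c3=9.
Step 20. [r5c2∈{4,8}] across row 5, 4 lands solely at r5c2, so r5c2=4.
Step 21. [r2c2∈{7}] nothing but 7 survives at r2c2, so r2c2=7.
Step 22. [r9c9∈{1,5,7}] across row 9, 7 lands solely at r9c9, so r9c9=7.
Step 23. [r1c8∈{7,8}] row 1 places 7 nowhere but r1c8. So r1c8=7.
Step 24. [r1c7∈{4,8}] 8 has one home in row 1: r1c7 ⇒ r1c7=8.
Step 25. [r5c9∈{5,8}] row 5 places 8 nowhere but r5c9 ⇒ r5c9=8.
Step 26. [r2c9∈{1,5}] col 9 places 5 nowhere but r2c9, so r2c9=5.
Step 27. [r9c2∈{3}] r9c2's peers cover all but 3 ⇒ r9c2=3.
Step 28. [r4c4∈{6,7}] r4c4 is the only open cell in col 4 admitting 6 ⇒ r4c4=6.
Step 29. [r1c1∈{4}] r1c1 has the single candidate 4. So r1c1=4.
Step 30. [r2c8∈{1}] r2c8's peers cover all but 1 ⇒ r2c8=1.
Step 31. [r9c6∈{1}] only 1 remains possible at r9c6, so r9c6=1.
Step 32. [r2c7∈{4}] nothing but 4 survives at r2c7, so r2c7=4.
Step 33. [r9c3∈{5}] only 5 remains possible at r9c3, so r9c3=5.
Step 34. [r7c7∈{9}] nothing but 9 survives at r7c7 ⇒ r7c7=9.
Step 35. [r7c8∈{8}] nothing but 8 survives at r7c8, so r7c8=8.
Step 36. [r6c6∈{5}] only 5 remains possible at r6c6, so r6c6=5.
Step 37. [r9c5∈{9}] r9c5 has the single candidate 9. So r9c5=9.
Step 38. [r7c9∈{1}] nothing but 1 survives at r7c9 ⇒ r7c9=1.
Step 39. [r4c2∈{8}] only 8 remains possible at r4c2 ⇒ r4c2=8.
Step 40. [r8c8∈{5}] r8c8 has the single candidate 5 ⇒ r8c8=5.
Step 41. [r7c3∈{4}] r7c3 is down to just 4. So r7c3=4.
Step 42. [r3c8∈{2}] r3c8 has the single candidate 2 ⇒ r3c8=2.
Step 43. [r3c6∈{4}] only 4 remains possible at r3c6, so r3c6=4.
Step 44. [r4c5∈{7}] r4c5 is down to just 7 ⇒ r4c5=7.
Step 45. [r5c7∈{5}] r5c7 is down to just 5, so r5c7=5.
Step 46. [r4c3∈{3}] r4c3's peers cover all but 3. So r4c3=3.
Step 47. [r5c4∈{1}] r5c4 has the single candidate 1 ⇒ r5c4=1.
Step 48. [r6c3∈{6}] only 6 remains possible at r6c3 ⇒ r6c3=6.
Step 49. [r4c6∈{2}] r4c6 is down to just 2 ⇒ r4c6=2.
Step 50. [r3c4∈{7}] r3c4 has the single candidate 7, so r3c4=7.
Step 51. [r7c1∈{7}] nothing but 7 survives at r7c1. So r7c1=7.

Answer: 4 9 1 5 2 3 8 7 6 / 3 7 2 9 6 8 4 1 5 / 6 5 8 7 1 4 3 2 9 / 5 8 3 6 7 2 1 9 4 / 2 4 7 1 3 9 5 6 8 / 9 1 6 8 4 5 7 3 2 / 7 2 4 3 5 6 9 8 1 / 1 6 9 4 8 7 2 5 3 / 8 3 5 2 9 1 6 4 7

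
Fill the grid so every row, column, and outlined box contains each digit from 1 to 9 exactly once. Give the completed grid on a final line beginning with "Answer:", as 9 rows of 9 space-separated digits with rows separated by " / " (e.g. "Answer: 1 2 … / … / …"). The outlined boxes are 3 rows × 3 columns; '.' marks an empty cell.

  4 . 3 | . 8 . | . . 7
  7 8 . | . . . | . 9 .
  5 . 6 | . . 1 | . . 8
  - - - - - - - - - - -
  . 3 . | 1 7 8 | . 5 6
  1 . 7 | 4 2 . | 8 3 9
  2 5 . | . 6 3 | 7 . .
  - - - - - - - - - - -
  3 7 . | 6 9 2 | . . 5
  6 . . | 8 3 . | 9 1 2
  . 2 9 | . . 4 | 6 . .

Step 1. [r7c7∈{4}] only 4 remains possible at r7c7, so r7c7=4.
Step 2. [r1c6∈{5,6,9}] 9 has one home in col 6: r1c6 ⇒ r1c6=9.
Step 3. [r4c7∈{2}] nothing but 2 survives at r4c7. So r4c7=2.
Step 4. [r6c8∈{4}] r6c8's peers cover all but 4. So r6c8=4.
Step 5. [r3c4∈{2,3,7}] row 3 places 7 nowhere but r3c4 ⇒ r3c4=7.
Step 6. [r9c4∈{5}] nothing but 5 survives at r9c4. So r9c4=5.
Step 7. [r2c4∈{2,3}] 3 has one home in col 4: r2c4, so r2c4=3.
Step 8. [r2c5∈{4,5}] col 5 places 5 nowhere but r2c5. So r2c5=5.
Step 9. [r2c7∈{1}] only 1 remains possible at r2c7. So r2c7=1.
Step 10. [r9c1∈{8}] r9c1 has the single candidate 8, so r9c1=8.
Step 11. [r1c4∈{2}] nothing but 2 survives at r1c4. So r1c4=2.
Step 12. [r4c3∈{4}] r4c3 is down to just 4. So r4c3=4.
Step 13. [r6c9∈{1}] nothing but 1 survives at r6c9 ⇒ r6c9=1.
Step 14. [r8c3∈{5}] r8c3's peers cover all but 5 ⇒ r8c3=5.
Step 15. [r5c6∈{5}] r5c6 has the single candidate 5 ⇒ r5c6=5.
Step 16. [r6c3∈{8}] r6c3's peers cover all but 8, so r6c3=8.
Step 17. [r6c4∈{9}] r6c4's peers cover all but 9, so r6c4=9.
Step 18. [r1c7∈{5}] r1c7 has the single candidate 5 ⇒ r1c7=5.
Step 19. [r3c2∈{9}] nothing but 9 survives at r3c2. So r3c2=9.
Step 20. [r7c3∈{1}] only 1 remains possible at r7c3. So r7c3=1.
Step 21. [r2c3∈{2}] r2c3 has the single candidate 2 ⇒ r2c3=2.
Step 22. [r8c2∈{4}] r8c2 has the single candidate 4 ⇒ r8c2=4.
Step 23. [r1c2∈{1}] nothing but 1 survives at r1c2 ⇒ r1c2=1.
Step 24. [r4c1∈{9}] r4c1 has the single candidate 9 ⇒ r4c1=9.
Step 25. [r3c7∈{3}] nothing but 3 survives at r3c7 ⇒ r3c7=3.
Step 26. [r9c8∈{7}] r9c8 is down to just 7. So r9c8=7.
Step 27. [r2c9∈{4}] r2c9's peers cover all but 4. So r2c9=4.
Step 28. [r8c6∈{7}] r8c6 has the single candidate 7 ⇒ r8c6=7.
Step 29. [r5c2∈{6}] r5c2 has the single candidate 6, so r5c2=6.
Step 30. [r9c9∈{3}] r9c9's peers cover all but 3 ⇒ r9c9=3.
Step 31. [r7c8∈{8}] r7c8's peers cover all but 8, so r7c8=8.
Step 32. [r1c8∈{6}] only 6 remains possible at r1c8 ⇒ r1c8=6.
Step 33. [r3c8∈{2}] only 2 remains possible at r3c8. So r3c8=2.
Step 34. [r2c6∈{6}] nothing but 6 survives at r2c6. So r2c6=6.
Step 35. [r9c5∈{1}] nothing but 1 survives at r9c5 ⇒ r9c5=1.
Step 36. [r3c5∈{4}] only 4 remains possible at r3c5, so r3c5=4.

Answer: 4 1 3 2 8 9 5 6 7 / 7 8 2 3 5 6 1 9 4 / 5 9 6 7 4 1 3 2 8 / 9 3 4 1 7 8 2 5 6 / 1 6 7 4 2 5 8 3 9 / 2 5 8 9 6 3 7 4 1 / 3 7 1 6 9 2 4 8 5 / 6 4 5 8 3 7 9 1 2 / 8 2 9 5 1 4 6 7 3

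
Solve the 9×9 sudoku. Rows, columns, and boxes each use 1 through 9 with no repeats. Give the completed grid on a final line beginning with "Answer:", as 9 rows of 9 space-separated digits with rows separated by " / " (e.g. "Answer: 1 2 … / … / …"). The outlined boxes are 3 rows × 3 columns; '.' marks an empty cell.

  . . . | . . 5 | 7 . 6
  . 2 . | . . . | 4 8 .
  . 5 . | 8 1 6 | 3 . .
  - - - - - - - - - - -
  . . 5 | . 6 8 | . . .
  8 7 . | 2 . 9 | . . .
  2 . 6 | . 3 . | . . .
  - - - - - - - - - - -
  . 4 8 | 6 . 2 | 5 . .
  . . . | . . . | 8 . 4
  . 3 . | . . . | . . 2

Step 1. [r3c9∈{9}] r3c9 is down to just 9. So r3c9=9.
Step 2. [r2c1∈{1,3,6,7,9}] r2c1 is the only open cell in row 2 admitting 6 ⇒ r2c1=6.
Step 3. [r9c5∈{4,5,7,8,9}] across row 9, 8 lands solely at r9c5, so r9c5=8.
Step 4. [r2c9∈{1,5}] 5 has one home in row 2: r2c9. So r2c9=5.
Step 5. [r1c8∈{1,2}] in box 3, 1 fits only at r1c8. So r1c8=1.
Step 6. [r2c3∈{1,3,7,9}] r2c3 is the only open cell in row 2 admitting 1. So r2c3=1.
Step 7. [r4c7∈{1,2,9}] 2 has one home in col 7: r4c7. So r4c7=2.
Step 8. [r8c2∈{1,6,9}] 6 has one home in col 2: r8c2. So r8c2=6.
Step 9. [r1c5∈{2,4,9}] across row 1, 2 lands solely at r1c5. So r1c5=2.
Step 10. [r1c4∈{3,4,9}] box 2 places 4 nowhere but r1c4 ⇒ r1c4=4.
Step 11. [r5c5∈{4,5}] in col 5, 4 fits only at r5c5. So r5c5=4.
Step 12. [r8c5∈{5,7,9}] col 5 places 5 nowhere but r8c5, so r8c5=5.
Step 13. [r4c1∈{1,3,4,9}] across box 4, 4 lands solely at r4c1. So r4c1=4.
Step 14. [r3c1∈{7}] only 7 remains possible at r3c1 ⇒ r3c1=7.
Step 15. [r6c8∈{4,5,7,9}] across row 6, 4 lands solely at r6c8. So r6c8=4.
Step 16. [r5c3∈{3}] r5c3 is down to just 3 ⇒ r5c3=3.
Step 17. [r5c9∈{1}] r5c9 is down to just 1. So r5c9=1.
Step 18. [r9c7∈{1,6,9}] in col 7, 1 fits only at r9c7, so r9c7=1.
Step 19. [r1c3∈{9}] only 9 remains possible at r1c3 ⇒ r1c3=9.
Step 20. [r9c3∈{7}] r9c3 has the single candidate 7. So r9c3=7.
Step 21. [r9c4∈{9}] nothing but 9 survives at r9c4. So r9c4=9.
Step 22. [r7c5∈{7}] r7c5 is down to just 7 ⇒ r7c5=7.
Step 23. [r7c9∈{3}] nothing but 3 survives at r7c9, so r7c9=3.
Step 24. [r4c9∈{7}] r4c9 is down to just 7 ⇒ r4c9=7.
Step 25. [r4c4∈{1}] r4c4 has the single candidate 1 ⇒ r4c4=1.
Step 26. [r7c8∈{9}] nothing but 9 survives at r7c8. So r7c8=9.
Step 27. [r8c6∈{1,3}] 1 has one home in col 6: r8c6, so r8c6=1.
Step 28. [r2c6∈{3,7}] col 6 places 3 nowhere but r2c6, so r2c6=3.
Step 29. [r9c8∈{6}] only 6 remains possible at r9c8 ⇒ r9c8=6.
Step 30. [r6c7∈{9}] r6c7's peers cover all but 9, so r6c7=9.
Step 31. [r2c4∈{7}] r2c4's peers cover all but 7 ⇒ r2c4=7.
Step 32. [r3c8∈{2}] r3c8 has the single candidate 2, so r3c8=2.
Step 33. [r5c7∈{6}] r5c7's peers cover all but 6 ⇒ r5c7=6.
Step 34. [r9c1∈{5}] only 5 remains possible at r9c1, so r9c1=5.
Step 35. [r6c6∈{7}] r6c6 is down to just 7 ⇒ r6c6=7.
Step 36. [r9c6∈{4}] r9c6 has the single candidate 4. So r9c6=4.
Step 37. [r7c1∈{1}] only 1 remains possible at r7c1, so r7c1=1.
Step 38. [r3c3∈{4}] r3c3 has the single candidate 4 ⇒ r3c3=4.
Step 39. [r6c4∈{5}] nothing but 5 survives at r6c4. So r6c4=5.
Step 40. [r1c1∈{3}] r1c1's peers cover all but 3. So r1c1=3.
Step 41. [r8c1∈{9}] nothing but 9 survives at r8c1. So r8c1=9.
Step 42. [r4c2∈{9}] nothing but 9 survives at r4c2 ⇒ r4c2=9.
Step 43. [r2c5∈{9}] only 9 remains possible at r2c5 ⇒ r2c5=9.
Step 44. [r8c3∈{2}] r8c3's peers cover all but 2. So r8c3=2.
Step 45. [r4c8∈{3}] nothing but 3 survives at r4c8. So r4c8=3.
Step 46. [r5c8∈{5}] r5c8 is down to just 5. So r5c8=5.
Step 47. [r1c2∈{8}] r1c2's peers cover all but 8, so r1c2=8.
Step 48. [r8c8∈{7}] r8c8 has the single candidate 7 ⇒ r8c8=7.
Step 49. [r8c4∈{3}] r8c4 has the single candidate 3. So r8c4=3.
Step 50. [r6c9∈{8}] nothing but 8 survives at r6c9, so r6c9=8.
Step 51. [r6c2∈{1}] only 1 remains possible at r6c2 ⇒ r6c2=1.

Answer: 3 8 9 4 2 5 7 1 6 / 6 2 1 7 9 3 4 8 5 / 7 5 4 8 1 6 3 2 9 / 4 9 5 1 6 8 2 3 7 / 8 7 3 2 4 9 6 5 1 / 2 1 6 5 3 7 9 4 8 / 1 4 8 6 7 2 5 9 3 / 9 6 2 3 5 1 8 7 4 / 5 3 7 9 8 4 1 6 2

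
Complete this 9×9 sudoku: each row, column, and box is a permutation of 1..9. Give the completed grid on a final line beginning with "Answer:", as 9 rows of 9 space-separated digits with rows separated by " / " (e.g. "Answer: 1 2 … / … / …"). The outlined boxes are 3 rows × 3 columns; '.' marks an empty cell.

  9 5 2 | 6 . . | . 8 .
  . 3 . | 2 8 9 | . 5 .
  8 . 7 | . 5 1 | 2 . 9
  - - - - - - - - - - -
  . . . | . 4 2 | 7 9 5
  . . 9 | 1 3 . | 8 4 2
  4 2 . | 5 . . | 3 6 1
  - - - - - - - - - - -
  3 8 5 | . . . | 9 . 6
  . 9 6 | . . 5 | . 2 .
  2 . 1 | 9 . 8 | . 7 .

Step 1. [r1c5∈{7}] r1c5 is down to just 7. So r1c5=7.
Step 2. [r3c2∈{4,6}] 6 has one home in row 3: r3c2. So r3c2=6.
Step 3. [r8c4∈{3,4,7}] 3 has one home in box 8: r8c4, so r8c4=3.
Step 4. [r1c7∈{1,4}] row 1 places 1 nowhere but r1c7 ⇒ r1c7=1.
Step 5. [r8c7∈{4}] r8c7 has the single candidate 4. So r8c7=4.
Step 6. [r4c1∈{1,6}] in row 4, 6 fits only at r4c1 ⇒ r4c1=6.
Step 7. [r3c4∈{4}] r3c4 has the single candidate 4, so r3c4=4.
Step 8. [r5c2∈{7}] r5c2 is down to just 7 ⇒ r5c2=7.
Step 9. [r1c9∈{3,4}] r1c9 is the only open cell in row 1 admitting 4 ⇒ r1c9=4.
Step 10. [r7c6∈{4,7}] in row 7, 4 fits only at r7c6 ⇒ r7c6=4.
Step 11. [r8c5∈{1}] r8c5 is down to just 1, so r8c5=1.
Step 12. [r4c3∈{3,8}] in row 4, 3 fits only at r4c3, so r4c3=3.
Step 13. [r2c7∈{6}] nothing but 6 survives at r2c7, so r2c7=6.
Step 14. [r1c6∈{3}] r1c6 has the single candidate 3, so r1c6=3.
Step 15. [r7c4∈{7}] only 7 remains possible at r7c4, so r7c4=7.
Step 16. [r2c3∈{4}] r2c3 has the single candidate 4 ⇒ r2c3=4.
Step 17. [r2c1∈{1}] nothing but 1 survives at r2c1, so r2c1=1.
Step 18. [r4c4∈{8}] r4c4 is down to just 8. So r4c4=8.
Step 19. [r8c9∈{8}] nothing but 8 survives at r8c9. So r8c9=8.
Step 20. [r9c2∈{4}] r9c2 is down to just 4. So r9c2=4.
Step 21. [r6c5∈{9}] nothing but 9 survives at r6c5 ⇒ r6c5=9.
Step 22. [r7c5∈{2}] r7c5 has the single candidate 2 ⇒ r7c5=2.
Step 23. [r6c6∈{7}] r6c6 has the single candidate 7. So r6c6=7.
Step 24. [r5c1∈{5}] only 5 remains possible at r5c1 ⇒ r5c1=5.
Step 25. [r3c8∈{3}] r3c8 is down to just 3, so r3c8=3.
Step 26. [r2c9∈{7}] r2c9 is down to just 7 ⇒ r2c9=7.
Step 27. [r4c2∈{1}] only 1 remains possible at r4c2 ⇒ r4c2=1.
Step 28. [r6c3∈{8}] r6c3's peers cover all but 8 ⇒ r6c3=8.
Step 29. [r8c1∈{7}] only 7 remains possible at r8c1 ⇒ r8c1=7.
Step 30. [r9c5∈{6}] r9c5's peers cover all but 6, so r9c5=6.
Step 31. [r7c8∈{1}] r7c8 has the single candidate 1. So r7c8=1.
Step 32. [r9c9∈{3}] nothing but 3 survives at r9c9. So r9c9=3.
Step 33. [r5c6∈{6}] nothing but 6 survives at r5c6 ⇒ r5c6=6.
Step 34. [r9c7∈{5}] r9c7 has the single candidate 5. So r9c7=5.

Answer: 9 5 2 6 7 3 1 8 4 / 1 3 4 2 8 9 6 5 7 / 8 6 7 4 5 1 2 3 9 / 6 1 3 8 4 2 7 9 5 / 5 7 9 1 3 6 8 4 2 / 4 2 8 5 9 7 3 6 1 / 3 8 5 7 2 4 9 1 6 / 7 9 6 3 1 5 4 2 8 / 2 4 1 9 6 8 5 7 3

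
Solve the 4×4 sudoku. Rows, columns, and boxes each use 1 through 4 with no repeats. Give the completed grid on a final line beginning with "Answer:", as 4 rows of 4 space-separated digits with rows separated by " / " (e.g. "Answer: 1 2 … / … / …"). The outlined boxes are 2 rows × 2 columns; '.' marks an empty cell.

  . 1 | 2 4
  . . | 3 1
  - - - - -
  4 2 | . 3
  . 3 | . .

Step 1. [r3c3∈{1}] r3c3 has the single candidate 1 ⇒ r3c3=1.
Step 2. [r4c1∈{1}] r4c1 is down to just 1. So r4c1=1.
Step 3. [r4c3∈{4}] only 4 remains possible at r4c3, so r4c3=4.
Step 4. [r2c2∈{4}] r2c2 is down to just 4 ⇒ r2c2=4.
Step 5. [r1c1∈{3}] nothing but 3 survives at r1c1. So r1c1=3.
Step 6. [r4c4∈{2}] nothing but 2 survives at r4c4, so r4c4=2.
Step 7. [r2c1∈{2}] r2c1 has the single candidate 2. So r2c1=2.

Answer: 3 1 2 4 / 2 4 3 1 / 4 2 1 3 / 1 3 4 2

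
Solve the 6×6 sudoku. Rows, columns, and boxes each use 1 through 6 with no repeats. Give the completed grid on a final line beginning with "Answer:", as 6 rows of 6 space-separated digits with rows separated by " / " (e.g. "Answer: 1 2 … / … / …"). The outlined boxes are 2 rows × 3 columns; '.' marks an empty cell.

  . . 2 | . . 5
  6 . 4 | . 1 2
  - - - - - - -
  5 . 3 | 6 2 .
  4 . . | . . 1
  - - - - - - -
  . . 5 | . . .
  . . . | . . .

Step 1. [r2c4∈{3}] r2c4 has the single candidate 3 ⇒ r2c4=3.
Step 2. [r6c3∈{1,6}] 1 has one home in col 3: r6c3. So r6c3=1.
Step 3. [r1c4∈{4}] r1c4 is down to just 4. So r1c4=4.
Step 4. [r4c5∈{3,5}] across row 4, 3 lands solely at r4c5. So r4c5=3.
Step 5. [r6c5∈{4,5,6}] across col 5, 5 lands solely at r6c5, so r6c5=5.
Step 6. [r5c5∈{4,6}] 4 has one home in col 5: r5c5 ⇒ r5c5=4.
Step 7. [r4c2∈{2,6}] across row 4, 2 lands solely at r4c2. So r4c2=2.
Step 8. [r6c2∈{3,4,6}] across row 6, 4 lands solely at r6c2. So r6c2=4.
Step 9. [r5c2∈{3,6}] r5c2 is the only open cell in col 2 admitting 6, so r5c2=6.
Step 10. [r1c2∈{1,3}] col 2 places 3 nowhere but r1c2 ⇒ r1c2=3.
Step 11. [r6c4∈{2}] r6c4's peers cover all but 2 ⇒ r6c4=2.
Step 12. [r5c6∈{3}] nothing but 3 survives at r5c6 ⇒ r5c6=3.
Step 13. [r3c2∈{1}] r3c2's peers cover all but 1, so r3c2=1.
Step 14. [r4c4∈{5}] r4c4 is down to just 5, so r4c4=5.
Step 15. [r3c6∈{4}] r3c6 is down to just 4. So r3c6=4.
Step 16. [r6c6∈{6}] r6c6 has the single candidate 6, so r6c6=6.
Step 17. [r1c5∈{6}] r1c5 has the single candidate 6. So r1c5=6.
Step 18. [r2c2∈{5}] only 5 remains possible at r2c2, so r2c2=5.
Step 19. [r5c4∈{1}] nothing but 1 survives at r5c4, so r5c4=1.
Step 20. [r5c1∈{2}] only 2 remains possible at r5c1 ⇒ r5c1=2.
Step 21. [r1c1∈{1}] r1c1 is down to just 1. So r1c1=1.
Step 22. [r6c1∈{3}] nothing but 3 survives at r6c1, so r6c1=3.
Step 23. [r4c3∈{6}] r4c3 has the single candidate 6 ⇒ r4c3=6.

Answer: 1 3 2 4 6 5 / 6 5 4 3 1 2 / 5 1 3 6 2 4 / 4 2 6 5 3 1 / 2 6 5 1 4 3 / 3 4 1 2 5 6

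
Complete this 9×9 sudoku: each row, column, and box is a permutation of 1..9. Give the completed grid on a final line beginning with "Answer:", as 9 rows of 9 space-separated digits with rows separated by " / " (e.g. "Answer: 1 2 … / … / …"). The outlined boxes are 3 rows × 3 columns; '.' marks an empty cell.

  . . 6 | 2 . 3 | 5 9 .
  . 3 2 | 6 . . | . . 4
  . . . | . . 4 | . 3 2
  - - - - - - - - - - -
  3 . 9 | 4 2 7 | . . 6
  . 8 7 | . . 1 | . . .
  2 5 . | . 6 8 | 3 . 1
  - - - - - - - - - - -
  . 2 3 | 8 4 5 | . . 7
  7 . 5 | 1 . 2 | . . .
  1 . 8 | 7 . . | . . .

Step 1. [r1c9∈{8}] nothing but 8 survives at r1c9, so r1c9=8.
Step 2. [r2c6∈{9}] only 9 remains possible at r2c6, so r2c6=9.
Step 3. [r3c7∈{1,6,7}] in row 3, 6 fits only at r3c7, so r3c7=6.
Step 4. [r4c8∈{5,8}] row 4 places 5 nowhere but r4c8 ⇒ r4c8=5.
Step 5. [r5c9∈{9}] r5c9 is down to just 9 ⇒ r5c9=9.
Step 6. [r3c4∈{5}] nothing but 5 survives at r3c4 ⇒ r3c4=5.
Step 7. [r3c3∈{1}] r3c3 is down to just 1. So r3c3=1.
Step 8. [r2c7∈{1,7}] in col 7, 7 fits only at r2c7 ⇒ r2c7=7.
Step 9. [r8c8∈{4,6,8}] r8c8 is the only open cell in col 8 admitting 8. So r8c8=8.
Step 10. [r8c2∈{4,6,9}] in row 8, 6 fits only at r8c2, so r8c2=6.
Step 11. [r9c2∈{4,9}] in box 7, 4 fits only at r9c2. So r9c2=4.
Step 12. [r8c9∈{3}] r8c9's peers cover all but 3 ⇒ r8c9=3.
Step 13. [r1c5∈{1,7}] in row 1, 1 fits only at r1c5 ⇒ r1c5=1.
Step 14. [r6c3∈{4}] r6c3 has the single candidate 4 ⇒ r6c3=4.
Step 15. [r2c5∈{8}] r2c5 has the single candidate 8 ⇒ r2c5=8.
Step 16. [r8c5∈{9}] nothing but 9 survives at r8c5, so r8c5=9.
Step 17. [r9c7∈{2,9}] row 9 places 9 nowhere but r9c7, so r9c7=9.
Step 18. [r5c8∈{2,4}] 4 has one home in col 8: r5c8 ⇒ r5c8=4.
Step 19. [r7c8∈{1,6}] 6 has one home in row 7: r7c8, so r7c8=6.
Step 20. [r3c2∈{7,9}] across col 2, 9 lands solely at r3c2. So r3c2=9.
Step 21. [r5c5∈{3,5}] r5c5 is the only open cell in row 5 admitting 5 ⇒ r5c5=5.
Step 22. [r6c4∈{9}] nothing but 9 survives at r6c4 ⇒ r6c4=9.
Step 23. [r7c1∈{9}] only 9 remains possible at r7c1 ⇒ r7c1=9.
Step 24. [r9c8∈{2}] only 2 remains possible at r9c8, so r9c8=2.
Step 25. [r1c1∈{4}] r1c1's peers cover all but 4, so r1c1=4.
Step 26. [r4c7∈{8}] only 8 remains possible at r4c7. So r4c7=8.
Step 27. [r4c2∈{1}] nothing but 1 survives at r4c2 ⇒ r4c2=1.
Step 28. [r7c7∈{1}] nothing but 1 survives at r7c7. So r7c7=1.
Step 29. [r6c8∈{7}] r6c8 has the single candidate 7, so r6c8=7.
Step 30. [r5c7∈{2}] only 2 remains possible at r5c7. So r5c7=2.
Step 31. [r9c6∈{6}] only 6 remains possible at r9c6. So r9c6=6.
Step 32. [r5c1∈{6}] r5c1 is down to just 6. So r5c1=6.
Step 33. [r2c1∈{5}] nothing but 5 survives at r2c1, so r2c1=5.
Step 34. [r9c9∈{5}] r9c9 is down to just 5 ⇒ r9c9=5.
Step 35. [r1c2∈{7}] only 7 remains possible at r1c2 ⇒ r1c2=7.
Step 36. [r9c5∈{3}] r9c5 has the single candidate 3. So r9c5=3.
Step 37. [r3c1∈{8}] r3c1's peers cover all but 8 ⇒ r3c1=8.
Step 38. [r3c5∈{7}] r3c5 is down to just 7, so r3c5=7.
Step 39. [r2c8∈{1}] r2c8's peers cover all but 1, so r2c8=1.
Step 40. [r8c7∈{4}] only 4 remains possible at r8c7 ⇒ r8c7=4.
Step 41. [r5c4∈{3}] r5c4 has the single candidate 3 ⇒ r5c4=3.

Answer: 4 7 6 2 1 3 5 9 8 / 5 3 2 6 8 9 7 1 4 / 8 9 1 5 7 4 6 3 2 / 3 1 9 4 2 7 8 5 6 / 6 8 7 3 5 1 2 4 9 / 2 5 4 9 6 8 3 7 1 / 9 2 3 8 4 5 1 6 7 / 7 6 5 1 9 2 4 8 3 / 1 4 8 7 3 6 9 2 5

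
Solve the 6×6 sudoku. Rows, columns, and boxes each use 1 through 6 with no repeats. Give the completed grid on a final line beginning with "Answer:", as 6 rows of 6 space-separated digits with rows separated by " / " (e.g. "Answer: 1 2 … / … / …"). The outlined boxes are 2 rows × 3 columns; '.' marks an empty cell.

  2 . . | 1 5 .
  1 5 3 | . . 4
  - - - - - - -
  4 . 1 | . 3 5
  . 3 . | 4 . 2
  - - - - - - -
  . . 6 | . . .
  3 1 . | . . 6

Step 1. [r6c3∈{2,4,5}] in col 3, 2 fits only at r6c3, so r6c3=2.
Step 2. [r5c4∈{2,3,5}] 3 has one home in col 4: r5c4. So r5c4=3.
Step 3. [r3c4∈{6}] nothing but 6 survives at r3c4 ⇒ r3c4=6.
Step 4. [r5c5∈{1,2,4}] in row 5, 2 fits only at r5c5 ⇒ r5c5=2.
Step 5. [r4c3∈{5}] r4c3 is down to just 5 ⇒ r4c3=5.
Step 6. [r5c2∈{4}] only 4 remains possible at r5c2, so r5c2=4.
Step 7. [r4c5∈{1}] only 1 remains possible at r4c5, so r4c5=1.
Step 8. [r1c2∈{6}] only 6 remains possible at r1c2. So r1c2=6.
Step 9. [r5c1∈{5}] r5c1 has the single candidate 5. So r5c1=5.
Step 10. [r1c6∈{3}] only 3 remains possible at r1c6 ⇒ r1c6=3.
Step 11. [r1c3∈{4}] only 4 remains possible at r1c3 ⇒ r1c3=4.
Step 12. [r2c4∈{2}] r2c4 has the single candidate 2. So r2c4=2.
Step 13. [r6c5∈{4}] r6c5 has the single candidate 4, so r6c5=4.
Step 14. [r4c1∈{6}] r4c1 is down to just 6, so r4c1=6.
Step 15. [r3c2∈{2}] r3c2's peers cover all but 2, so r3c2=2.
Step 16. [r6c4∈{5}] r6c4 has the single candidate 5. So r6c4=5.
Step 17. [r5c6∈{1}] nothing but 1 survives at r5c6 ⇒ r5c6=1.
Step 18. [r2c5∈{6}] r2c5 is down to just 6 ⇒ r2c5=6.

Answer: 2 6 4 1 5 3 / 1 5 3 2 6 4 / 4 2 1 6 3 5 / 6 3 5 4 1 2 / 5 4 6 3 2 1 / 3 1 2 5 4 6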